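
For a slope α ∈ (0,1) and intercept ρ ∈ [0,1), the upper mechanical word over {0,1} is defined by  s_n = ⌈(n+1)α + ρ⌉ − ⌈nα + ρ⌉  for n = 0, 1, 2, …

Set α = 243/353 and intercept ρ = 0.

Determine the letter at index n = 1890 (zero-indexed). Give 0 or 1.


(n+1)α + ρ = (1891·243) / 353 = 459513/353
nα + ρ     = (1890·243) / 353 = 459270/353
⌈459513/353⌉ = 1302,  ⌈459270/353⌉ = 1302
s_{1890} = 1302 − 1302 = 0

0


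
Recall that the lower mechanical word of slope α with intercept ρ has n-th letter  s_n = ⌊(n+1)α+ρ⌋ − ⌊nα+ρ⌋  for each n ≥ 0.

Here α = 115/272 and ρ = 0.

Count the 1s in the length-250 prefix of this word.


105

#1s = Σ_{n=0}^{249} s_n = Σ_{n=0}^{249} (⌊(n+1)α+ρ⌋ − ⌊nα+ρ⌋)
the sum telescopes: every ⌊nα+ρ⌋ with 0 < n < 250 appears once with + and once with −, leaving ⌊250α+ρ⌋ − ⌊0·α+ρ⌋
250α + ρ = (250·115) / 272 = 28750/272
ρ = 0/272
⌊28750/272⌋ = 105,  ⌊0/272⌋ = 0
#1s = 105 − 0 = 105


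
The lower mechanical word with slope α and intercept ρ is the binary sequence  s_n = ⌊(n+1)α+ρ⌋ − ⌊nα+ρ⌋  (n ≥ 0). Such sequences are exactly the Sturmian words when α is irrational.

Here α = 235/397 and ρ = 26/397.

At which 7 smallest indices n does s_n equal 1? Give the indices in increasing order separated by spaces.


1 3 4 6 8 10 11

n=0: ⌊261/397⌋−⌊26/397⌋ = 0−0 = 0
n=1: ⌊496/397⌋−⌊261/397⌋ = 1−0 = 1  ← one
n=2: ⌊731/397⌋−⌊496/397⌋ = 1−1 = 0
n=3: ⌊966/397⌋−⌊731/397⌋ = 2−1 = 1  ← one
n=4: ⌊1201/397⌋−⌊966/397⌋ = 3−2 = 1  ← one
n=5: ⌊1436/397⌋−⌊1201/397⌋ = 3−3 = 0
n=6: ⌊1671/397⌋−⌊1436/397⌋ = 4−3 = 1  ← one
n=7: ⌊1906/397⌋−⌊1671/397⌋ = 4−4 = 0
n=8: ⌊2141/397⌋−⌊1906/397⌋ = 5−4 = 1  ← one
n=9: ⌊2376/397⌋−⌊2141/397⌋ = 5−5 = 0
n=10: ⌊2611/397⌋−⌊2376/397⌋ = 6−5 = 1  ← one
n=11: ⌊2846/397⌋−⌊2611/397⌋ = 7−6 = 1  ← one
positions of the first 7 ones: 1 3 4 6 8 10 11


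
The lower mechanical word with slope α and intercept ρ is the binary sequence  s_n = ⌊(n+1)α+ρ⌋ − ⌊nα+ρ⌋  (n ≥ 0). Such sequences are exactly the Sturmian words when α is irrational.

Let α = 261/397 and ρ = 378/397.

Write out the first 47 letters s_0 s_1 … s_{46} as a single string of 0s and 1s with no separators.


11011011011011011011011011011010110110110110110

n=0: ⌊(1·261+378)/397⌋ − ⌊(0·261+378)/397⌋ = ⌊639/397⌋ − ⌊378/397⌋ = 1 − 0 = 1
n=1: ⌊(2·261+378)/397⌋ − ⌊(1·261+378)/397⌋ = ⌊900/397⌋ − ⌊639/397⌋ = 2 − 1 = 1
n=2: ⌊(3·261+378)/397⌋ − ⌊(2·261+378)/397⌋ = ⌊1161/397⌋ − ⌊900/397⌋ = 2 − 2 = 0
n=3: ⌊(4·261+378)/397⌋ − ⌊(3·261+378)/397⌋ = ⌊1422/397⌋ − ⌊1161/397⌋ = 3 − 2 = 1
n=4: ⌊(5·261+378)/397⌋ − ⌊(4·261+378)/397⌋ = ⌊1683/397⌋ − ⌊1422/397⌋ = 4 − 3 = 1
n=5: ⌊(6·261+378)/397⌋ − ⌊(5·261+378)/397⌋ = ⌊1944/397⌋ − ⌊1683/397⌋ = 4 − 4 = 0
n=6: ⌊(7·261+378)/397⌋ − ⌊(6·261+378)/397⌋ = ⌊2205/397⌋ − ⌊1944/397⌋ = 5 − 4 = 1
n=7: ⌊(8·261+378)/397⌋ − ⌊(7·261+378)/397⌋ = ⌊2466/397⌋ − ⌊2205/397⌋ = 6 − 5 = 1
n=8: ⌊(9·261+378)/397⌋ − ⌊(8·261+378)/397⌋ = ⌊2727/397⌋ − ⌊2466/397⌋ = 6 − 6 = 0
n=9: ⌊(10·261+378)/397⌋ − ⌊(9·261+378)/397⌋ = ⌊2988/397⌋ − ⌊2727/397⌋ = 7 − 6 = 1
n=10: ⌊(11·261+378)/397⌋ − ⌊(10·261+378)/397⌋ = ⌊3249/397⌋ − ⌊2988/397⌋ = 8 − 7 = 1
n=11: ⌊(12·261+378)/397⌋ − ⌊(11·261+378)/397⌋ = ⌊3510/397⌋ − ⌊3249/397⌋ = 8 − 8 = 0
n=12: ⌊(13·261+378)/397⌋ − ⌊(12·261+378)/397⌋ = ⌊3771/397⌋ − ⌊3510/397⌋ = 9 − 8 = 1
n=13: ⌊(14·261+378)/397⌋ − ⌊(13·261+378)/397⌋ = ⌊4032/397⌋ − ⌊3771/397⌋ = 10 − 9 = 1
n=14: ⌊(15·261+378)/397⌋ − ⌊(14·261+378)/397⌋ = ⌊4293/397⌋ − ⌊4032/397⌋ = 10 − 10 = 0
n=15: ⌊(16·261+378)/397⌋ − ⌊(15·261+378)/397⌋ = ⌊4554/397⌋ − ⌊4293/397⌋ = 11 − 10 = 1
n=16: ⌊(17·261+378)/397⌋ − ⌊(16·261+378)/397⌋ = ⌊4815/397⌋ − ⌊4554/397⌋ = 12 − 11 = 1
n=17: ⌊(18·261+378)/397⌋ − ⌊(17·261+378)/397⌋ = ⌊5076/397⌋ − ⌊4815/397⌋ = 12 − 12 = 0
n=18: ⌊(19·261+378)/397⌋ − ⌊(18·261+378)/397⌋ = ⌊5337/397⌋ − ⌊5076/397⌋ = 13 − 12 = 1
n=19: ⌊(20·261+378)/397⌋ − ⌊(19·261+378)/397⌋ = ⌊5598/397⌋ − ⌊5337/397⌋ = 14 − 13 = 1
n=20: ⌊(21·261+378)/397⌋ − ⌊(20·261+378)/397⌋ = ⌊5859/397⌋ − ⌊5598/397⌋ = 14 − 14 = 0
n=21: ⌊(22·261+378)/397⌋ − ⌊(21·261+378)/397⌋ = ⌊6120/397⌋ − ⌊5859/397⌋ = 15 − 14 = 1
n=22: ⌊(23·261+378)/397⌋ − ⌊(22·261+378)/397⌋ = ⌊6381/397⌋ − ⌊6120/397⌋ = 16 − 15 = 1
n=23: ⌊(24·261+378)/397⌋ − ⌊(23·261+378)/397⌋ = ⌊6642/397⌋ − ⌊6381/397⌋ = 16 − 16 = 0
n=24: ⌊(25·261+378)/397⌋ − ⌊(24·261+378)/397⌋ = ⌊6903/397⌋ − ⌊6642/397⌋ = 17 − 16 = 1
n=25: ⌊(26·261+378)/397⌋ − ⌊(25·261+378)/397⌋ = ⌊7164/397⌋ − ⌊6903/397⌋ = 18 − 17 = 1
n=26: ⌊(27·261+378)/397⌋ − ⌊(26·261+378)/397⌋ = ⌊7425/397⌋ − ⌊7164/397⌋ = 18 − 18 = 0
n=27: ⌊(28·261+378)/397⌋ − ⌊(27·261+378)/397⌋ = ⌊7686/397⌋ − ⌊7425/397⌋ = 19 − 18 = 1
n=28: ⌊(29·261+378)/397⌋ − ⌊(28·261+378)/397⌋ = ⌊7947/397⌋ − ⌊7686/397⌋ = 20 − 19 = 1
n=29: ⌊(30·261+378)/397⌋ − ⌊(29·261+378)/397⌋ = ⌊8208/397⌋ − ⌊7947/397⌋ = 20 − 20 = 0
n=30: ⌊(31·261+378)/397⌋ − ⌊(30·261+378)/397⌋ = ⌊8469/397⌋ − ⌊8208/397⌋ = 21 − 20 = 1
n=31: ⌊(32·261+378)/397⌋ − ⌊(31·261+378)/397⌋ = ⌊8730/397⌋ − ⌊8469/397⌋ = 21 − 21 = 0
n=32: ⌊(33·261+378)/397⌋ − ⌊(32·261+378)/397⌋ = ⌊8991/397⌋ − ⌊8730/397⌋ = 22 − 21 = 1
n=33: ⌊(34·261+378)/397⌋ − ⌊(33·261+378)/397⌋ = ⌊9252/397⌋ − ⌊8991/397⌋ = 23 − 22 = 1
n=34: ⌊(35·261+378)/397⌋ − ⌊(34·261+378)/397⌋ = ⌊9513/397⌋ − ⌊9252/397⌋ = 23 − 23 = 0
n=35: ⌊(36·261+378)/397⌋ − ⌊(35·261+378)/397⌋ = ⌊9774/397⌋ − ⌊9513/397⌋ = 24 − 23 = 1
n=36: ⌊(37·261+378)/397⌋ − ⌊(36·261+378)/397⌋ = ⌊10035/397⌋ − ⌊9774/397⌋ = 25 − 24 = 1
n=37: ⌊(38·261+378)/397⌋ − ⌊(37·261+378)/397⌋ = ⌊10296/397⌋ − ⌊10035/397⌋ = 25 − 25 = 0
n=38: ⌊(39·261+378)/397⌋ − ⌊(38·261+378)/397⌋ = ⌊10557/397⌋ − ⌊10296/397⌋ = 26 − 25 = 1
n=39: ⌊(40·261+378)/397⌋ − ⌊(39·261+378)/397⌋ = ⌊10818/397⌋ − ⌊10557/397⌋ = 27 − 26 = 1
n=40: ⌊(41·261+378)/397⌋ − ⌊(40·261+378)/397⌋ = ⌊11079/397⌋ − ⌊10818/397⌋ = 27 − 27 = 0
n=41: ⌊(42·261+378)/397⌋ − ⌊(41·261+378)/397⌋ = ⌊11340/397⌋ − ⌊11079/397⌋ = 28 − 27 = 1
n=42: ⌊(43·261+378)/397⌋ − ⌊(42·261+378)/397⌋ = ⌊11601/397⌋ − ⌊11340/397⌋ = 29 − 28 = 1
n=43: ⌊(44·261+378)/397⌋ − ⌊(43·261+378)/397⌋ = ⌊11862/397⌋ − ⌊11601/397⌋ = 29 − 29 = 0
n=44: ⌊(45·261+378)/397⌋ − ⌊(44·261+378)/397⌋ = ⌊12123/397⌋ − ⌊11862/397⌋ = 30 − 29 = 1
n=45: ⌊(46·261+378)/397⌋ − ⌊(45·261+378)/397⌋ = ⌊12384/397⌋ − ⌊12123/397⌋ = 31 − 30 = 1
n=46: ⌊(47·261+378)/397⌋ − ⌊(46·261+378)/397⌋ = ⌊12645/397⌋ − ⌊12384/397⌋ = 31 − 31 = 0


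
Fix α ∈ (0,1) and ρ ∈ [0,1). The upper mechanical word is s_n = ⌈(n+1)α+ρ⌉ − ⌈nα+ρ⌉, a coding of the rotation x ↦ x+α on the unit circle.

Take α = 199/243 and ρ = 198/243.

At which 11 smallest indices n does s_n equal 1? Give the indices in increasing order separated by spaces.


n=0: ⌈397/243⌉−⌈198/243⌉ = 2−1 = 1  ← one
n=1: ⌈596/243⌉−⌈397/243⌉ = 3−2 = 1  ← one
n=2: ⌈795/243⌉−⌈596/243⌉ = 4−3 = 1  ← one
n=3: ⌈994/243⌉−⌈795/243⌉ = 5−4 = 1  ← one
n=4: ⌈1193/243⌉−⌈994/243⌉ = 5−5 = 0
n=5: ⌈1392/243⌉−⌈1193/243⌉ = 6−5 = 1  ← one
n=6: ⌈1591/243⌉−⌈1392/243⌉ = 7−6 = 1  ← one
n=7: ⌈1790/243⌉−⌈1591/243⌉ = 8−7 = 1  ← one
n=8: ⌈1989/243⌉−⌈1790/243⌉ = 9−8 = 1  ← one
n=9: ⌈2188/243⌉−⌈1989/243⌉ = 10−9 = 1  ← one
n=10: ⌈2387/243⌉−⌈2188/243⌉ = 10−10 = 0
n=11: ⌈2586/243⌉−⌈2387/243⌉ = 11−10 = 1  ← one
n=12: ⌈2785/243⌉−⌈2586/243⌉ = 12−11 = 1  ← one
positions of the first 11 ones: 0 1 2 3 5 6 7 8 9 11 12

0 1 2 3 5 6 7 8 9 11 12


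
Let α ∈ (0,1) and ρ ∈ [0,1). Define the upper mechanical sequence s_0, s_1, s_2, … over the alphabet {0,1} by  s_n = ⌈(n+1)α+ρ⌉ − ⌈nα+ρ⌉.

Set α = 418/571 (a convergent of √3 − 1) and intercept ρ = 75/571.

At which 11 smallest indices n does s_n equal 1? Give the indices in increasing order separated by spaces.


n=0: ⌈493/571⌉−⌈75/571⌉ = 1−1 = 0
n=1: ⌈911/571⌉−⌈493/571⌉ = 2−1 = 1  ← one
n=2: ⌈1329/571⌉−⌈911/571⌉ = 3−2 = 1  ← one
n=3: ⌈1747/571⌉−⌈1329/571⌉ = 4−3 = 1  ← one
n=4: ⌈2165/571⌉−⌈1747/571⌉ = 4−4 = 0
n=5: ⌈2583/571⌉−⌈2165/571⌉ = 5−4 = 1  ← one
n=6: ⌈3001/571⌉−⌈2583/571⌉ = 6−5 = 1  ← one
n=7: ⌈3419/571⌉−⌈3001/571⌉ = 6−6 = 0
n=8: ⌈3837/571⌉−⌈3419/571⌉ = 7−6 = 1  ← one
n=9: ⌈4255/571⌉−⌈3837/571⌉ = 8−7 = 1  ← one
n=10: ⌈4673/571⌉−⌈4255/571⌉ = 9−8 = 1  ← one
n=11: ⌈5091/571⌉−⌈4673/571⌉ = 9−9 = 0
n=12: ⌈5509/571⌉−⌈5091/571⌉ = 10−9 = 1  ← one
n=13: ⌈5927/571⌉−⌈5509/571⌉ = 11−10 = 1  ← one
n=14: ⌈6345/571⌉−⌈5927/571⌉ = 12−11 = 1  ← one
positions of the first 11 ones: 1 2 3 5 6 8 9 10 12 13 14

1 2 3 5 6 8 9 10 12 13 14


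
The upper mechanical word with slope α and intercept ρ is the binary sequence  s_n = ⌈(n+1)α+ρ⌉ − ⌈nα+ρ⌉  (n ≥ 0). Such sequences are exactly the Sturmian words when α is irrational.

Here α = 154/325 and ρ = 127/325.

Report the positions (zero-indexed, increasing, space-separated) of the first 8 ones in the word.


1 3 5 7 9 11 13 16

n=0: ⌈281/325⌉−⌈127/325⌉ = 1−1 = 0
n=1: ⌈435/325⌉−⌈281/325⌉ = 2−1 = 1  ← one
n=2: ⌈589/325⌉−⌈435/325⌉ = 2−2 = 0
n=3: ⌈743/325⌉−⌈589/325⌉ = 3−2 = 1  ← one
n=4: ⌈897/325⌉−⌈743/325⌉ = 3−3 = 0
n=5: ⌈1051/325⌉−⌈897/325⌉ = 4−3 = 1  ← one
n=6: ⌈1205/325⌉−⌈1051/325⌉ = 4−4 = 0
n=7: ⌈1359/325⌉−⌈1205/325⌉ = 5−4 = 1  ← one
n=8: ⌈1513/325⌉−⌈1359/325⌉ = 5−5 = 0
n=9: ⌈1667/325⌉−⌈1513/325⌉ = 6−5 = 1  ← one
n=10: ⌈1821/325⌉−⌈1667/325⌉ = 6−6 = 0
n=11: ⌈1975/325⌉−⌈1821/325⌉ = 7−6 = 1  ← one
n=12: ⌈2129/325⌉−⌈1975/325⌉ = 7−7 = 0
n=13: ⌈2283/325⌉−⌈2129/325⌉ = 8−7 = 1  ← one
n=14: ⌈2437/325⌉−⌈2283/325⌉ = 8−8 = 0
n=15: ⌈2591/325⌉−⌈2437/325⌉ = 8−8 = 0
n=16: ⌈2745/325⌉−⌈2591/325⌉ = 9−8 = 1  ← one
positions of the first 8 ones: 1 3 5 7 9 11 13 16


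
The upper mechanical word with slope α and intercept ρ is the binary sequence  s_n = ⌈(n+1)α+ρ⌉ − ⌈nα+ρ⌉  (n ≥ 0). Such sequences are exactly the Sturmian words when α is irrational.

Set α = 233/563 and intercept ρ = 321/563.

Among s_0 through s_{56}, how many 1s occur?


#1s = Σ_{n=0}^{56} s_n = Σ_{n=0}^{56} (⌈(n+1)α+ρ⌉ − ⌈nα+ρ⌉)
the sum telescopes: every ⌈nα+ρ⌉ with 0 < n < 57 appears once with + and once with −, leaving ⌈57α+ρ⌉ − ⌈0·α+ρ⌉
57α + ρ = (57·233 + 321) / 563 = 13602/563
ρ = 321/563
⌈13602/563⌉ = 25,  ⌈321/563⌉ = 1
#1s = 25 − 1 = 24

24


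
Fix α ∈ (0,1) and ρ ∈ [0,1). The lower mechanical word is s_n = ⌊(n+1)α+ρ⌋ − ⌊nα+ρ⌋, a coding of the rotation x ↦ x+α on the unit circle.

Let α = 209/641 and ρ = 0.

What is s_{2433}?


(n+1)α + ρ = (2434·209) / 641 = 508706/641
nα + ρ     = (2433·209) / 641 = 508497/641
⌊508706/641⌋ = 793,  ⌊508497/641⌋ = 793
s_{2433} = 793 − 793 = 0

0


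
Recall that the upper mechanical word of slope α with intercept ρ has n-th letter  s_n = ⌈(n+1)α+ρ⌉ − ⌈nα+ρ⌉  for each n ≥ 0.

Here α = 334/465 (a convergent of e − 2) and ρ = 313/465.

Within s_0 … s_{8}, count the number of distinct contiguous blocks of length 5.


4

t_n = ⌈(n·334+313)/465⌉ for n = 0 … 9:
  n=0…9: ⌈313/465⌉=1 ⌈647/465⌉=2 ⌈981/465⌉=3 ⌈1315/465⌉=3 ⌈1649/465⌉=4 ⌈1983/465⌉=5 ⌈2317/465⌉=5 ⌈2651/465⌉=6 ⌈2985/465⌉=7 ⌈3319/465⌉=8
s_n = t_(n+1) − t_n for n = 0 … 8 gives
prefix = 110110111
slide a length-5 window over [0..4] … [4..8] (5 windows); first occurrence of each distinct factor:
  [  0..  4] 11011
  [  1..  5] 10110
  [  2..  6] 01101
  [  4..  8] 10111
  (the other 1 window repeats one of these)
distinct factors: {01101, 10110, 10111, 11011}
count = 4  (Sturmian bound for length 5 is 6)


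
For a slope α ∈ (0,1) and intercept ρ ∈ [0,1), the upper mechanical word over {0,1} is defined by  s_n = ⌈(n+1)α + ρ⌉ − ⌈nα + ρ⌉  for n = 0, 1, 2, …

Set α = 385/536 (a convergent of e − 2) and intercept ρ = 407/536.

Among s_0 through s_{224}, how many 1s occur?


#1s = Σ_{n=0}^{224} s_n = Σ_{n=0}^{224} (⌈(n+1)α+ρ⌉ − ⌈nα+ρ⌉)
the sum telescopes: every ⌈nα+ρ⌉ with 0 < n < 225 appears once with + and once with −, leaving ⌈225α+ρ⌉ − ⌈0·α+ρ⌉
225α + ρ = (225·385 + 407) / 536 = 87032/536
ρ = 407/536
⌈87032/536⌉ = 163,  ⌈407/536⌉ = 1
#1s = 163 − 1 = 162

162


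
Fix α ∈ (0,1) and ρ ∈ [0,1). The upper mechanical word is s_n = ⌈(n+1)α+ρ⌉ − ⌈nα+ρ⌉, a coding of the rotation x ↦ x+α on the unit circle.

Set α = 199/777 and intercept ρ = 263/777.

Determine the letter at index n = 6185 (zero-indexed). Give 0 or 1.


(n+1)α + ρ = (6186·199 + 263) / 777 = 1231277/777
nα + ρ     = (6185·199 + 263) / 777 = 1231078/777
⌈1231277/777⌉ = 1585,  ⌈1231078/777⌉ = 1585
s_{6185} = 1585 − 1585 = 0

0


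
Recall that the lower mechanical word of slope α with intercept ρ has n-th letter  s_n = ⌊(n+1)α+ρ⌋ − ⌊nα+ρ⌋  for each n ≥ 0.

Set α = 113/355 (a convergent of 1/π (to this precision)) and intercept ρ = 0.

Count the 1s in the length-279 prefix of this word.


#1s = Σ_{n=0}^{278} s_n = Σ_{n=0}^{278} (⌊(n+1)α+ρ⌋ − ⌊nα+ρ⌋)
the sum telescopes: every ⌊nα+ρ⌋ with 0 < n < 279 appears once with + and once with −, leaving ⌊279α+ρ⌋ − ⌊0·α+ρ⌋
279α + ρ = (279·113) / 355 = 31527/355
ρ = 0/355
⌊31527/355⌋ = 88,  ⌊0/355⌋ = 0
#1s = 88 − 0 = 88

88


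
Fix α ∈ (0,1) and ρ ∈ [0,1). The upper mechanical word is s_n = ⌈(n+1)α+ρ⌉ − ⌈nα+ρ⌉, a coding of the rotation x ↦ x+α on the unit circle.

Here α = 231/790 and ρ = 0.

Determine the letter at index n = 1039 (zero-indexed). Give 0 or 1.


(n+1)α + ρ = (1040·231) / 790 = 240240/790
nα + ρ     = (1039·231) / 790 = 240009/790
⌈240240/790⌉ = 305,  ⌈240009/790⌉ = 304
s_{1039} = 305 − 304 = 1

1


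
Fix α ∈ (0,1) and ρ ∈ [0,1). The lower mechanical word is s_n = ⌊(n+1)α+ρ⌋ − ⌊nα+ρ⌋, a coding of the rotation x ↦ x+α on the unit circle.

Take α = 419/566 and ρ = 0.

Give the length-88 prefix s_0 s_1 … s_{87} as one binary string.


0110111011101110111011101101110111011101110111011101101110111011101110111011101101110111

n=0: ⌊(1·419)/566⌋ − ⌊(0·419)/566⌋ = ⌊419/566⌋ − ⌊0/566⌋ = 0 − 0 = 0
n=1: ⌊(2·419)/566⌋ − ⌊(1·419)/566⌋ = ⌊838/566⌋ − ⌊419/566⌋ = 1 − 0 = 1
n=2: ⌊(3·419)/566⌋ − ⌊(2·419)/566⌋ = ⌊1257/566⌋ − ⌊838/566⌋ = 2 − 1 = 1
n=3: ⌊(4·419)/566⌋ − ⌊(3·419)/566⌋ = ⌊1676/566⌋ − ⌊1257/566⌋ = 2 − 2 = 0
n=4: ⌊(5·419)/566⌋ − ⌊(4·419)/566⌋ = ⌊2095/566⌋ − ⌊1676/566⌋ = 3 − 2 = 1
n=5: ⌊(6·419)/566⌋ − ⌊(5·419)/566⌋ = ⌊2514/566⌋ − ⌊2095/566⌋ = 4 − 3 = 1
n=6: ⌊(7·419)/566⌋ − ⌊(6·419)/566⌋ = ⌊2933/566⌋ − ⌊2514/566⌋ = 5 − 4 = 1
n=7: ⌊(8·419)/566⌋ − ⌊(7·419)/566⌋ = ⌊3352/566⌋ − ⌊2933/566⌋ = 5 − 5 = 0
n=8: ⌊(9·419)/566⌋ − ⌊(8·419)/566⌋ = ⌊3771/566⌋ − ⌊3352/566⌋ = 6 − 5 = 1
n=9: ⌊(10·419)/566⌋ − ⌊(9·419)/566⌋ = ⌊4190/566⌋ − ⌊3771/566⌋ = 7 − 6 = 1
n=10: ⌊(11·419)/566⌋ − ⌊(10·419)/566⌋ = ⌊4609/566⌋ − ⌊4190/566⌋ = 8 − 7 = 1
n=11: ⌊(12·419)/566⌋ − ⌊(11·419)/566⌋ = ⌊5028/566⌋ − ⌊4609/566⌋ = 8 − 8 = 0
n=12: ⌊(13·419)/566⌋ − ⌊(12·419)/566⌋ = ⌊5447/566⌋ − ⌊5028/566⌋ = 9 − 8 = 1
n=13: ⌊(14·419)/566⌋ − ⌊(13·419)/566⌋ = ⌊5866/566⌋ − ⌊5447/566⌋ = 10 − 9 = 1
n=14: ⌊(15·419)/566⌋ − ⌊(14·419)/566⌋ = ⌊6285/566⌋ − ⌊5866/566⌋ = 11 − 10 = 1
n=15: ⌊(16·419)/566⌋ − ⌊(15·419)/566⌋ = ⌊6704/566⌋ − ⌊6285/566⌋ = 11 − 11 = 0
n=16: ⌊(17·419)/566⌋ − ⌊(16·419)/566⌋ = ⌊7123/566⌋ − ⌊6704/566⌋ = 12 − 11 = 1
n=17: ⌊(18·419)/566⌋ − ⌊(17·419)/566⌋ = ⌊7542/566⌋ − ⌊7123/566⌋ = 13 − 12 = 1
n=18: ⌊(19·419)/566⌋ − ⌊(18·419)/566⌋ = ⌊7961/566⌋ − ⌊7542/566⌋ = 14 − 13 = 1
n=19: ⌊(20·419)/566⌋ − ⌊(19·419)/566⌋ = ⌊8380/566⌋ − ⌊7961/566⌋ = 14 − 14 = 0
n=20: ⌊(21·419)/566⌋ − ⌊(20·419)/566⌋ = ⌊8799/566⌋ − ⌊8380/566⌋ = 15 − 14 = 1
n=21: ⌊(22·419)/566⌋ − ⌊(21·419)/566⌋ = ⌊9218/566⌋ − ⌊8799/566⌋ = 16 − 15 = 1
n=22: ⌊(23·419)/566⌋ − ⌊(22·419)/566⌋ = ⌊9637/566⌋ − ⌊9218/566⌋ = 17 − 16 = 1
n=23: ⌊(24·419)/566⌋ − ⌊(23·419)/566⌋ = ⌊10056/566⌋ − ⌊9637/566⌋ = 17 − 17 = 0
n=24: ⌊(25·419)/566⌋ − ⌊(24·419)/566⌋ = ⌊10475/566⌋ − ⌊10056/566⌋ = 18 − 17 = 1
n=25: ⌊(26·419)/566⌋ − ⌊(25·419)/566⌋ = ⌊10894/566⌋ − ⌊10475/566⌋ = 19 − 18 = 1
n=26: ⌊(27·419)/566⌋ − ⌊(26·419)/566⌋ = ⌊11313/566⌋ − ⌊10894/566⌋ = 19 − 19 = 0
n=27: ⌊(28·419)/566⌋ − ⌊(27·419)/566⌋ = ⌊11732/566⌋ − ⌊11313/566⌋ = 20 − 19 = 1
n=28: ⌊(29·419)/566⌋ − ⌊(28·419)/566⌋ = ⌊12151/566⌋ − ⌊11732/566⌋ = 21 − 20 = 1
n=29: ⌊(30·419)/566⌋ − ⌊(29·419)/566⌋ = ⌊12570/566⌋ − ⌊12151/566⌋ = 22 − 21 = 1
n=30: ⌊(31·419)/566⌋ − ⌊(30·419)/566⌋ = ⌊12989/566⌋ − ⌊12570/566⌋ = 22 − 22 = 0
n=31: ⌊(32·419)/566⌋ − ⌊(31·419)/566⌋ = ⌊13408/566⌋ − ⌊12989/566⌋ = 23 − 22 = 1
n=32: ⌊(33·419)/566⌋ − ⌊(32·419)/566⌋ = ⌊13827/566⌋ − ⌊13408/566⌋ = 24 − 23 = 1
n=33: ⌊(34·419)/566⌋ − ⌊(33·419)/566⌋ = ⌊14246/566⌋ − ⌊13827/566⌋ = 25 − 24 = 1
n=34: ⌊(35·419)/566⌋ − ⌊(34·419)/566⌋ = ⌊14665/566⌋ − ⌊14246/566⌋ = 25 − 25 = 0
n=35: ⌊(36·419)/566⌋ − ⌊(35·419)/566⌋ = ⌊15084/566⌋ − ⌊14665/566⌋ = 26 − 25 = 1
n=36: ⌊(37·419)/566⌋ − ⌊(36·419)/566⌋ = ⌊15503/566⌋ − ⌊15084/566⌋ = 27 − 26 = 1
n=37: ⌊(38·419)/566⌋ − ⌊(37·419)/566⌋ = ⌊15922/566⌋ − ⌊15503/566⌋ = 28 − 27 = 1
n=38: ⌊(39·419)/566⌋ − ⌊(38·419)/566⌋ = ⌊16341/566⌋ − ⌊15922/566⌋ = 28 − 28 = 0
n=39: ⌊(40·419)/566⌋ − ⌊(39·419)/566⌋ = ⌊16760/566⌋ − ⌊16341/566⌋ = 29 − 28 = 1
n=40: ⌊(41·419)/566⌋ − ⌊(40·419)/566⌋ = ⌊17179/566⌋ − ⌊16760/566⌋ = 30 − 29 = 1
n=41: ⌊(42·419)/566⌋ − ⌊(41·419)/566⌋ = ⌊17598/566⌋ − ⌊17179/566⌋ = 31 − 30 = 1
n=42: ⌊(43·419)/566⌋ − ⌊(42·419)/566⌋ = ⌊18017/566⌋ − ⌊17598/566⌋ = 31 − 31 = 0
n=43: ⌊(44·419)/566⌋ − ⌊(43·419)/566⌋ = ⌊18436/566⌋ − ⌊18017/566⌋ = 32 − 31 = 1
n=44: ⌊(45·419)/566⌋ − ⌊(44·419)/566⌋ = ⌊18855/566⌋ − ⌊18436/566⌋ = 33 − 32 = 1
n=45: ⌊(46·419)/566⌋ − ⌊(45·419)/566⌋ = ⌊19274/566⌋ − ⌊18855/566⌋ = 34 − 33 = 1
n=46: ⌊(47·419)/566⌋ − ⌊(46·419)/566⌋ = ⌊19693/566⌋ − ⌊19274/566⌋ = 34 − 34 = 0
n=47: ⌊(48·419)/566⌋ − ⌊(47·419)/566⌋ = ⌊20112/566⌋ − ⌊19693/566⌋ = 35 − 34 = 1
n=48: ⌊(49·419)/566⌋ − ⌊(48·419)/566⌋ = ⌊20531/566⌋ − ⌊20112/566⌋ = 36 − 35 = 1
n=49: ⌊(50·419)/566⌋ − ⌊(49·419)/566⌋ = ⌊20950/566⌋ − ⌊20531/566⌋ = 37 − 36 = 1
n=50: ⌊(51·419)/566⌋ − ⌊(50·419)/566⌋ = ⌊21369/566⌋ − ⌊20950/566⌋ = 37 − 37 = 0
n=51: ⌊(52·419)/566⌋ − ⌊(51·419)/566⌋ = ⌊21788/566⌋ − ⌊21369/566⌋ = 38 − 37 = 1
n=52: ⌊(53·419)/566⌋ − ⌊(52·419)/566⌋ = ⌊22207/566⌋ − ⌊21788/566⌋ = 39 − 38 = 1
n=53: ⌊(54·419)/566⌋ − ⌊(53·419)/566⌋ = ⌊22626/566⌋ − ⌊22207/566⌋ = 39 − 39 = 0
n=54: ⌊(55·419)/566⌋ − ⌊(54·419)/566⌋ = ⌊23045/566⌋ − ⌊22626/566⌋ = 40 − 39 = 1
n=55: ⌊(56·419)/566⌋ − ⌊(55·419)/566⌋ = ⌊23464/566⌋ − ⌊23045/566⌋ = 41 − 40 = 1
n=56: ⌊(57·419)/566⌋ − ⌊(56·419)/566⌋ = ⌊23883/566⌋ − ⌊23464/566⌋ = 42 − 41 = 1
n=57: ⌊(58·419)/566⌋ − ⌊(57·419)/566⌋ = ⌊24302/566⌋ − ⌊23883/566⌋ = 42 − 42 = 0
n=58: ⌊(59·419)/566⌋ − ⌊(58·419)/566⌋ = ⌊24721/566⌋ − ⌊24302/566⌋ = 43 − 42 = 1
n=59: ⌊(60·419)/566⌋ − ⌊(59·419)/566⌋ = ⌊25140/566⌋ − ⌊24721/566⌋ = 44 − 43 = 1
n=60: ⌊(61·419)/566⌋ − ⌊(60·419)/566⌋ = ⌊25559/566⌋ − ⌊25140/566⌋ = 45 − 44 = 1
n=61: ⌊(62·419)/566⌋ − ⌊(61·419)/566⌋ = ⌊25978/566⌋ − ⌊25559/566⌋ = 45 − 45 = 0
n=62: ⌊(63·419)/566⌋ − ⌊(62·419)/566⌋ = ⌊26397/566⌋ − ⌊25978/566⌋ = 46 − 45 = 1
n=63: ⌊(64·419)/566⌋ − ⌊(63·419)/566⌋ = ⌊26816/566⌋ − ⌊26397/566⌋ = 47 − 46 = 1
n=64: ⌊(65·419)/566⌋ − ⌊(64·419)/566⌋ = ⌊27235/566⌋ − ⌊26816/566⌋ = 48 − 47 = 1
n=65: ⌊(66·419)/566⌋ − ⌊(65·419)/566⌋ = ⌊27654/566⌋ − ⌊27235/566⌋ = 48 − 48 = 0
n=66: ⌊(67·419)/566⌋ − ⌊(66·419)/566⌋ = ⌊28073/566⌋ − ⌊27654/566⌋ = 49 − 48 = 1
n=67: ⌊(68·419)/566⌋ − ⌊(67·419)/566⌋ = ⌊28492/566⌋ − ⌊28073/566⌋ = 50 − 49 = 1
n=68: ⌊(69·419)/566⌋ − ⌊(68·419)/566⌋ = ⌊28911/566⌋ − ⌊28492/566⌋ = 51 − 50 = 1
n=69: ⌊(70·419)/566⌋ − ⌊(69·419)/566⌋ = ⌊29330/566⌋ − ⌊28911/566⌋ = 51 − 51 = 0
n=70: ⌊(71·419)/566⌋ − ⌊(70·419)/566⌋ = ⌊29749/566⌋ − ⌊29330/566⌋ = 52 − 51 = 1
n=71: ⌊(72·419)/566⌋ − ⌊(71·419)/566⌋ = ⌊30168/566⌋ − ⌊29749/566⌋ = 53 − 52 = 1
n=72: ⌊(73·419)/566⌋ − ⌊(72·419)/566⌋ = ⌊30587/566⌋ − ⌊30168/566⌋ = 54 − 53 = 1
n=73: ⌊(74·419)/566⌋ − ⌊(73·419)/566⌋ = ⌊31006/566⌋ − ⌊30587/566⌋ = 54 − 54 = 0
n=74: ⌊(75·419)/566⌋ − ⌊(74·419)/566⌋ = ⌊31425/566⌋ − ⌊31006/566⌋ = 55 − 54 = 1
n=75: ⌊(76·419)/566⌋ − ⌊(75·419)/566⌋ = ⌊31844/566⌋ − ⌊31425/566⌋ = 56 − 55 = 1
n=76: ⌊(77·419)/566⌋ − ⌊(76·419)/566⌋ = ⌊32263/566⌋ − ⌊31844/566⌋ = 57 − 56 = 1
n=77: ⌊(78·419)/566⌋ − ⌊(77·419)/566⌋ = ⌊32682/566⌋ − ⌊32263/566⌋ = 57 − 57 = 0
n=78: ⌊(79·419)/566⌋ − ⌊(78·419)/566⌋ = ⌊33101/566⌋ − ⌊32682/566⌋ = 58 − 57 = 1
n=79: ⌊(80·419)/566⌋ − ⌊(79·419)/566⌋ = ⌊33520/566⌋ − ⌊33101/566⌋ = 59 − 58 = 1
n=80: ⌊(81·419)/566⌋ − ⌊(80·419)/566⌋ = ⌊33939/566⌋ − ⌊33520/566⌋ = 59 − 59 = 0
n=81: ⌊(82·419)/566⌋ − ⌊(81·419)/566⌋ = ⌊34358/566⌋ − ⌊33939/566⌋ = 60 − 59 = 1
n=82: ⌊(83·419)/566⌋ − ⌊(82·419)/566⌋ = ⌊34777/566⌋ − ⌊34358/566⌋ = 61 − 60 = 1
n=83: ⌊(84·419)/566⌋ − ⌊(83·419)/566⌋ = ⌊35196/566⌋ − ⌊34777/566⌋ = 62 − 61 = 1
n=84: ⌊(85·419)/566⌋ − ⌊(84·419)/566⌋ = ⌊35615/566⌋ − ⌊35196/566⌋ = 62 − 62 = 0
n=85: ⌊(86·419)/566⌋ − ⌊(85·419)/566⌋ = ⌊36034/566⌋ − ⌊35615/566⌋ = 63 − 62 = 1
n=86: ⌊(87·419)/566⌋ − ⌊(86·419)/566⌋ = ⌊36453/566⌋ − ⌊36034/566⌋ = 64 − 63 = 1
n=87: ⌊(88·419)/566⌋ − ⌊(87·419)/566⌋ = ⌊36872/566⌋ − ⌊36453/566⌋ = 65 − 64 = 1


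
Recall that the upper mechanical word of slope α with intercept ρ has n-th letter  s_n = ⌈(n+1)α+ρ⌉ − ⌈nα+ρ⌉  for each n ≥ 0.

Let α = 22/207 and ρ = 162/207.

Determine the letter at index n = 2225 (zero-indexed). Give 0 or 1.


(n+1)α + ρ = (2226·22 + 162) / 207 = 49134/207
nα + ρ     = (2225·22 + 162) / 207 = 49112/207
⌈49134/207⌉ = 238,  ⌈49112/207⌉ = 238
s_{2225} = 238 − 238 = 0

0


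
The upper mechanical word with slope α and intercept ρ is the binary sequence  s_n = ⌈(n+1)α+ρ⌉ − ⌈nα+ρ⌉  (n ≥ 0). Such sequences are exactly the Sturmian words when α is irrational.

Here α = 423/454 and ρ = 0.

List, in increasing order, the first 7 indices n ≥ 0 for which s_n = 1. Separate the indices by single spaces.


0 1 2 3 4 5 6

n=0: ⌈423/454⌉−⌈0/454⌉ = 1−0 = 1  ← one
n=1: ⌈846/454⌉−⌈423/454⌉ = 2−1 = 1  ← one
n=2: ⌈1269/454⌉−⌈846/454⌉ = 3−2 = 1  ← one
n=3: ⌈1692/454⌉−⌈1269/454⌉ = 4−3 = 1  ← one
n=4: ⌈2115/454⌉−⌈1692/454⌉ = 5−4 = 1  ← one
n=5: ⌈2538/454⌉−⌈2115/454⌉ = 6−5 = 1  ← one
n=6: ⌈2961/454⌉−⌈2538/454⌉ = 7−6 = 1  ← one
positions of the first 7 ones: 0 1 2 3 4 5 6


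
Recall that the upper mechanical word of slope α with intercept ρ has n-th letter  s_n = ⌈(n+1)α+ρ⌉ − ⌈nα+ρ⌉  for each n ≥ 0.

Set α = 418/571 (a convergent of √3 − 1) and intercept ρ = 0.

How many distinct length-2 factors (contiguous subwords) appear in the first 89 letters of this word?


3

t_n = ⌈(n·418)/571⌉ for n = 0 … 89:
  n=0…9: ⌈0/571⌉=0 ⌈418/571⌉=1 ⌈836/571⌉=2 ⌈1254/571⌉=3 ⌈1672/571⌉=3 ⌈2090/571⌉=4 ⌈2508/571⌉=5 ⌈2926/571⌉=6 ⌈3344/571⌉=6 ⌈3762/571⌉=7
  n=10…19: ⌈4180/571⌉=8 ⌈4598/571⌉=9 ⌈5016/571⌉=9 ⌈5434/571⌉=10 ⌈5852/571⌉=11 ⌈6270/571⌉=11 ⌈6688/571⌉=12 ⌈7106/571⌉=13 ⌈7524/571⌉=14 ⌈7942/571⌉=14
  n=20…29: ⌈8360/571⌉=15 ⌈8778/571⌉=16 ⌈9196/571⌉=17 ⌈9614/571⌉=17 ⌈10032/571⌉=18 ⌈10450/571⌉=19 ⌈10868/571⌉=20 ⌈11286/571⌉=20 ⌈11704/571⌉=21 ⌈12122/571⌉=22
  n=30…39: ⌈12540/571⌉=22 ⌈12958/571⌉=23 ⌈13376/571⌉=24 ⌈13794/571⌉=25 ⌈14212/571⌉=25 ⌈14630/571⌉=26 ⌈15048/571⌉=27 ⌈15466/571⌉=28 ⌈15884/571⌉=28 ⌈16302/571⌉=29
  n=40…49: ⌈16720/571⌉=30 ⌈17138/571⌉=31 ⌈17556/571⌉=31 ⌈17974/571⌉=32 ⌈18392/571⌉=33 ⌈18810/571⌉=33 ⌈19228/571⌉=34 ⌈19646/571⌉=35 ⌈20064/571⌉=36 ⌈20482/571⌉=36
  n=50…59: ⌈20900/571⌉=37 ⌈21318/571⌉=38 ⌈21736/571⌉=39 ⌈22154/571⌉=39 ⌈22572/571⌉=40 ⌈22990/571⌉=41 ⌈23408/571⌉=41 ⌈23826/571⌉=42 ⌈24244/571⌉=43 ⌈24662/571⌉=44
  n=60…69: ⌈25080/571⌉=44 ⌈25498/571⌉=45 ⌈25916/571⌉=46 ⌈26334/571⌉=47 ⌈26752/571⌉=47 ⌈27170/571⌉=48 ⌈27588/571⌉=49 ⌈28006/571⌉=50 ⌈28424/571⌉=50 ⌈28842/571⌉=51
  n=70…79: ⌈29260/571⌉=52 ⌈29678/571⌉=52 ⌈30096/571⌉=53 ⌈30514/571⌉=54 ⌈30932/571⌉=55 ⌈31350/571⌉=55 ⌈31768/571⌉=56 ⌈32186/571⌉=57 ⌈32604/571⌉=58 ⌈33022/571⌉=58
  n=80…89: ⌈33440/571⌉=59 ⌈33858/571⌉=60 ⌈34276/571⌉=61 ⌈34694/571⌉=61 ⌈35112/571⌉=62 ⌈35530/571⌉=63 ⌈35948/571⌉=63 ⌈36366/571⌉=64 ⌈36784/571⌉=65 ⌈37202/571⌉=66
s_n = t_(n+1) − t_n for n = 0 … 88 gives
prefix = 11101110111011011101110111011011101110111011011101110110111011101110110111011101110110111
slide a length-2 window over [0..1] … [87..88] (88 windows); first occurrence of each distinct factor:
  [  0..  1] 11
  [  2..  3] 10
  [  3..  4] 01
  (the other 85 windows repeat one of these)
distinct factors: {01, 10, 11}
count = 3  (Sturmian bound for length 2 is 3)


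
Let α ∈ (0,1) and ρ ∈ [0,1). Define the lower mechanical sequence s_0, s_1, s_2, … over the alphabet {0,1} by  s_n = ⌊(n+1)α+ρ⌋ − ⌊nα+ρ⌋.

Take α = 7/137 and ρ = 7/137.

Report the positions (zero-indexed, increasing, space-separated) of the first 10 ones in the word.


18 38 57 77 96 116 135 155 175 194

n=0: ⌊14/137⌋−⌊7/137⌋ = 0−0 = 0
n=1: ⌊21/137⌋−⌊14/137⌋ = 0−0 = 0
  …
n=18: ⌊140/137⌋−⌊133/137⌋ = 1−0 = 1  ← one
n=19: ⌊147/137⌋−⌊140/137⌋ = 1−1 = 0
n=20: ⌊154/137⌋−⌊147/137⌋ = 1−1 = 0
  …
n=38: ⌊280/137⌋−⌊273/137⌋ = 2−1 = 1  ← one
n=39: ⌊287/137⌋−⌊280/137⌋ = 2−2 = 0
n=40: ⌊294/137⌋−⌊287/137⌋ = 2−2 = 0
  …
n=57: ⌊413/137⌋−⌊406/137⌋ = 3−2 = 1  ← one
n=58: ⌊420/137⌋−⌊413/137⌋ = 3−3 = 0
n=59: ⌊427/137⌋−⌊420/137⌋ = 3−3 = 0
  …
n=77: ⌊553/137⌋−⌊546/137⌋ = 4−3 = 1  ← one
n=78: ⌊560/137⌋−⌊553/137⌋ = 4−4 = 0
n=79: ⌊567/137⌋−⌊560/137⌋ = 4−4 = 0
  …
n=96: ⌊686/137⌋−⌊679/137⌋ = 5−4 = 1  ← one
n=97: ⌊693/137⌋−⌊686/137⌋ = 5−5 = 0
n=98: ⌊700/137⌋−⌊693/137⌋ = 5−5 = 0
  …
n=116: ⌊826/137⌋−⌊819/137⌋ = 6−5 = 1  ← one
n=117: ⌊833/137⌋−⌊826/137⌋ = 6−6 = 0
n=118: ⌊840/137⌋−⌊833/137⌋ = 6−6 = 0
  …
n=135: ⌊959/137⌋−⌊952/137⌋ = 7−6 = 1  ← one
n=136: ⌊966/137⌋−⌊959/137⌋ = 7−7 = 0
n=137: ⌊973/137⌋−⌊966/137⌋ = 7−7 = 0
  …
n=155: ⌊1099/137⌋−⌊1092/137⌋ = 8−7 = 1  ← one
n=156: ⌊1106/137⌋−⌊1099/137⌋ = 8−8 = 0
n=157: ⌊1113/137⌋−⌊1106/137⌋ = 8−8 = 0
  …
n=175: ⌊1239/137⌋−⌊1232/137⌋ = 9−8 = 1  ← one
n=176: ⌊1246/137⌋−⌊1239/137⌋ = 9−9 = 0
n=177: ⌊1253/137⌋−⌊1246/137⌋ = 9−9 = 0
  …
n=194: ⌊1372/137⌋−⌊1365/137⌋ = 10−9 = 1  ← one
positions of the first 10 ones: 18 38 57 77 96 116 135 155 175 194


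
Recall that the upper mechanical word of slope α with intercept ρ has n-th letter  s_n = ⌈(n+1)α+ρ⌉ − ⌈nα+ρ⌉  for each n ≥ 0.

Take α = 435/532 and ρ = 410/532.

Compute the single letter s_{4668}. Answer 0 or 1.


1

(n+1)α + ρ = (4669·435 + 410) / 532 = 2031425/532
nα + ρ     = (4668·435 + 410) / 532 = 2030990/532
⌈2031425/532⌉ = 3819,  ⌈2030990/532⌉ = 3818
s_{4668} = 3819 − 3818 = 1


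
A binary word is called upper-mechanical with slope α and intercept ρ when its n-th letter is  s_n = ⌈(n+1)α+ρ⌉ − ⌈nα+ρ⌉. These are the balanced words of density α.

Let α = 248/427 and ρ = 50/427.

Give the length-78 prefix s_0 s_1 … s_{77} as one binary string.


010110101011010101101011010101101011010101101010110101101010110101101010110101

n=0: ⌈(1·248+50)/427⌉ − ⌈(0·248+50)/427⌉ = ⌈298/427⌉ − ⌈50/427⌉ = 1 − 1 = 0
n=1: ⌈(2·248+50)/427⌉ − ⌈(1·248+50)/427⌉ = ⌈546/427⌉ − ⌈298/427⌉ = 2 − 1 = 1
n=2: ⌈(3·248+50)/427⌉ − ⌈(2·248+50)/427⌉ = ⌈794/427⌉ − ⌈546/427⌉ = 2 − 2 = 0
n=3: ⌈(4·248+50)/427⌉ − ⌈(3·248+50)/427⌉ = ⌈1042/427⌉ − ⌈794/427⌉ = 3 − 2 = 1
n=4: ⌈(5·248+50)/427⌉ − ⌈(4·248+50)/427⌉ = ⌈1290/427⌉ − ⌈1042/427⌉ = 4 − 3 = 1
n=5: ⌈(6·248+50)/427⌉ − ⌈(5·248+50)/427⌉ = ⌈1538/427⌉ − ⌈1290/427⌉ = 4 − 4 = 0
n=6: ⌈(7·248+50)/427⌉ − ⌈(6·248+50)/427⌉ = ⌈1786/427⌉ − ⌈1538/427⌉ = 5 − 4 = 1
n=7: ⌈(8·248+50)/427⌉ − ⌈(7·248+50)/427⌉ = ⌈2034/427⌉ − ⌈1786/427⌉ = 5 − 5 = 0
n=8: ⌈(9·248+50)/427⌉ − ⌈(8·248+50)/427⌉ = ⌈2282/427⌉ − ⌈2034/427⌉ = 6 − 5 = 1
n=9: ⌈(10·248+50)/427⌉ − ⌈(9·248+50)/427⌉ = ⌈2530/427⌉ − ⌈2282/427⌉ = 6 − 6 = 0
n=10: ⌈(11·248+50)/427⌉ − ⌈(10·248+50)/427⌉ = ⌈2778/427⌉ − ⌈2530/427⌉ = 7 − 6 = 1
n=11: ⌈(12·248+50)/427⌉ − ⌈(11·248+50)/427⌉ = ⌈3026/427⌉ − ⌈2778/427⌉ = 8 − 7 = 1
n=12: ⌈(13·248+50)/427⌉ − ⌈(12·248+50)/427⌉ = ⌈3274/427⌉ − ⌈3026/427⌉ = 8 − 8 = 0
n=13: ⌈(14·248+50)/427⌉ − ⌈(13·248+50)/427⌉ = ⌈3522/427⌉ − ⌈3274/427⌉ = 9 − 8 = 1
n=14: ⌈(15·248+50)/427⌉ − ⌈(14·248+50)/427⌉ = ⌈3770/427⌉ − ⌈3522/427⌉ = 9 − 9 = 0
n=15: ⌈(16·248+50)/427⌉ − ⌈(15·248+50)/427⌉ = ⌈4018/427⌉ − ⌈3770/427⌉ = 10 − 9 = 1
n=16: ⌈(17·248+50)/427⌉ − ⌈(16·248+50)/427⌉ = ⌈4266/427⌉ − ⌈4018/427⌉ = 10 − 10 = 0
n=17: ⌈(18·248+50)/427⌉ − ⌈(17·248+50)/427⌉ = ⌈4514/427⌉ − ⌈4266/427⌉ = 11 − 10 = 1
n=18: ⌈(19·248+50)/427⌉ − ⌈(18·248+50)/427⌉ = ⌈4762/427⌉ − ⌈4514/427⌉ = 12 − 11 = 1
n=19: ⌈(20·248+50)/427⌉ − ⌈(19·248+50)/427⌉ = ⌈5010/427⌉ − ⌈4762/427⌉ = 12 − 12 = 0
n=20: ⌈(21·248+50)/427⌉ − ⌈(20·248+50)/427⌉ = ⌈5258/427⌉ − ⌈5010/427⌉ = 13 − 12 = 1
n=21: ⌈(22·248+50)/427⌉ − ⌈(21·248+50)/427⌉ = ⌈5506/427⌉ − ⌈5258/427⌉ = 13 − 13 = 0
n=22: ⌈(23·248+50)/427⌉ − ⌈(22·248+50)/427⌉ = ⌈5754/427⌉ − ⌈5506/427⌉ = 14 − 13 = 1
n=23: ⌈(24·248+50)/427⌉ − ⌈(23·248+50)/427⌉ = ⌈6002/427⌉ − ⌈5754/427⌉ = 15 − 14 = 1
n=24: ⌈(25·248+50)/427⌉ − ⌈(24·248+50)/427⌉ = ⌈6250/427⌉ − ⌈6002/427⌉ = 15 − 15 = 0
n=25: ⌈(26·248+50)/427⌉ − ⌈(25·248+50)/427⌉ = ⌈6498/427⌉ − ⌈6250/427⌉ = 16 − 15 = 1
n=26: ⌈(27·248+50)/427⌉ − ⌈(26·248+50)/427⌉ = ⌈6746/427⌉ − ⌈6498/427⌉ = 16 − 16 = 0
n=27: ⌈(28·248+50)/427⌉ − ⌈(27·248+50)/427⌉ = ⌈6994/427⌉ − ⌈6746/427⌉ = 17 − 16 = 1
n=28: ⌈(29·248+50)/427⌉ − ⌈(28·248+50)/427⌉ = ⌈7242/427⌉ − ⌈6994/427⌉ = 17 − 17 = 0
n=29: ⌈(30·248+50)/427⌉ − ⌈(29·248+50)/427⌉ = ⌈7490/427⌉ − ⌈7242/427⌉ = 18 − 17 = 1
n=30: ⌈(31·248+50)/427⌉ − ⌈(30·248+50)/427⌉ = ⌈7738/427⌉ − ⌈7490/427⌉ = 19 − 18 = 1
n=31: ⌈(32·248+50)/427⌉ − ⌈(31·248+50)/427⌉ = ⌈7986/427⌉ − ⌈7738/427⌉ = 19 − 19 = 0
n=32: ⌈(33·248+50)/427⌉ − ⌈(32·248+50)/427⌉ = ⌈8234/427⌉ − ⌈7986/427⌉ = 20 − 19 = 1
n=33: ⌈(34·248+50)/427⌉ − ⌈(33·248+50)/427⌉ = ⌈8482/427⌉ − ⌈8234/427⌉ = 20 − 20 = 0
n=34: ⌈(35·248+50)/427⌉ − ⌈(34·248+50)/427⌉ = ⌈8730/427⌉ − ⌈8482/427⌉ = 21 − 20 = 1
n=35: ⌈(36·248+50)/427⌉ − ⌈(35·248+50)/427⌉ = ⌈8978/427⌉ − ⌈8730/427⌉ = 22 − 21 = 1
n=36: ⌈(37·248+50)/427⌉ − ⌈(36·248+50)/427⌉ = ⌈9226/427⌉ − ⌈8978/427⌉ = 22 − 22 = 0
n=37: ⌈(38·248+50)/427⌉ − ⌈(37·248+50)/427⌉ = ⌈9474/427⌉ − ⌈9226/427⌉ = 23 − 22 = 1
n=38: ⌈(39·248+50)/427⌉ − ⌈(38·248+50)/427⌉ = ⌈9722/427⌉ − ⌈9474/427⌉ = 23 − 23 = 0
n=39: ⌈(40·248+50)/427⌉ − ⌈(39·248+50)/427⌉ = ⌈9970/427⌉ − ⌈9722/427⌉ = 24 − 23 = 1
n=40: ⌈(41·248+50)/427⌉ − ⌈(40·248+50)/427⌉ = ⌈10218/427⌉ − ⌈9970/427⌉ = 24 − 24 = 0
n=41: ⌈(42·248+50)/427⌉ − ⌈(41·248+50)/427⌉ = ⌈10466/427⌉ − ⌈10218/427⌉ = 25 − 24 = 1
n=42: ⌈(43·248+50)/427⌉ − ⌈(42·248+50)/427⌉ = ⌈10714/427⌉ − ⌈10466/427⌉ = 26 − 25 = 1
n=43: ⌈(44·248+50)/427⌉ − ⌈(43·248+50)/427⌉ = ⌈10962/427⌉ − ⌈10714/427⌉ = 26 − 26 = 0
n=44: ⌈(45·248+50)/427⌉ − ⌈(44·248+50)/427⌉ = ⌈11210/427⌉ − ⌈10962/427⌉ = 27 − 26 = 1
n=45: ⌈(46·248+50)/427⌉ − ⌈(45·248+50)/427⌉ = ⌈11458/427⌉ − ⌈11210/427⌉ = 27 − 27 = 0
n=46: ⌈(47·248+50)/427⌉ − ⌈(46·248+50)/427⌉ = ⌈11706/427⌉ − ⌈11458/427⌉ = 28 − 27 = 1
n=47: ⌈(48·248+50)/427⌉ − ⌈(47·248+50)/427⌉ = ⌈11954/427⌉ − ⌈11706/427⌉ = 28 − 28 = 0
n=48: ⌈(49·248+50)/427⌉ − ⌈(48·248+50)/427⌉ = ⌈12202/427⌉ − ⌈11954/427⌉ = 29 − 28 = 1
n=49: ⌈(50·248+50)/427⌉ − ⌈(49·248+50)/427⌉ = ⌈12450/427⌉ − ⌈12202/427⌉ = 30 − 29 = 1
n=50: ⌈(51·248+50)/427⌉ − ⌈(50·248+50)/427⌉ = ⌈12698/427⌉ − ⌈12450/427⌉ = 30 − 30 = 0
n=51: ⌈(52·248+50)/427⌉ − ⌈(51·248+50)/427⌉ = ⌈12946/427⌉ − ⌈12698/427⌉ = 31 − 30 = 1
n=52: ⌈(53·248+50)/427⌉ − ⌈(52·248+50)/427⌉ = ⌈13194/427⌉ − ⌈12946/427⌉ = 31 − 31 = 0
n=53: ⌈(54·248+50)/427⌉ − ⌈(53·248+50)/427⌉ = ⌈13442/427⌉ − ⌈13194/427⌉ = 32 − 31 = 1
n=54: ⌈(55·248+50)/427⌉ − ⌈(54·248+50)/427⌉ = ⌈13690/427⌉ − ⌈13442/427⌉ = 33 − 32 = 1
n=55: ⌈(56·248+50)/427⌉ − ⌈(55·248+50)/427⌉ = ⌈13938/427⌉ − ⌈13690/427⌉ = 33 − 33 = 0
n=56: ⌈(57·248+50)/427⌉ − ⌈(56·248+50)/427⌉ = ⌈14186/427⌉ − ⌈13938/427⌉ = 34 − 33 = 1
n=57: ⌈(58·248+50)/427⌉ − ⌈(57·248+50)/427⌉ = ⌈14434/427⌉ − ⌈14186/427⌉ = 34 − 34 = 0
n=58: ⌈(59·248+50)/427⌉ − ⌈(58·248+50)/427⌉ = ⌈14682/427⌉ − ⌈14434/427⌉ = 35 − 34 = 1
n=59: ⌈(60·248+50)/427⌉ − ⌈(59·248+50)/427⌉ = ⌈14930/427⌉ − ⌈14682/427⌉ = 35 − 35 = 0
n=60: ⌈(61·248+50)/427⌉ − ⌈(60·248+50)/427⌉ = ⌈15178/427⌉ − ⌈14930/427⌉ = 36 − 35 = 1
n=61: ⌈(62·248+50)/427⌉ − ⌈(61·248+50)/427⌉ = ⌈15426/427⌉ − ⌈15178/427⌉ = 37 − 36 = 1
n=62: ⌈(63·248+50)/427⌉ − ⌈(62·248+50)/427⌉ = ⌈15674/427⌉ − ⌈15426/427⌉ = 37 − 37 = 0
n=63: ⌈(64·248+50)/427⌉ − ⌈(63·248+50)/427⌉ = ⌈15922/427⌉ − ⌈15674/427⌉ = 38 − 37 = 1
n=64: ⌈(65·248+50)/427⌉ − ⌈(64·248+50)/427⌉ = ⌈16170/427⌉ − ⌈15922/427⌉ = 38 − 38 = 0
n=65: ⌈(66·248+50)/427⌉ − ⌈(65·248+50)/427⌉ = ⌈16418/427⌉ − ⌈16170/427⌉ = 39 − 38 = 1
n=66: ⌈(67·248+50)/427⌉ − ⌈(66·248+50)/427⌉ = ⌈16666/427⌉ − ⌈16418/427⌉ = 40 − 39 = 1
n=67: ⌈(68·248+50)/427⌉ − ⌈(67·248+50)/427⌉ = ⌈16914/427⌉ − ⌈16666/427⌉ = 40 − 40 = 0
n=68: ⌈(69·248+50)/427⌉ − ⌈(68·248+50)/427⌉ = ⌈17162/427⌉ − ⌈16914/427⌉ = 41 − 40 = 1
n=69: ⌈(70·248+50)/427⌉ − ⌈(69·248+50)/427⌉ = ⌈17410/427⌉ − ⌈17162/427⌉ = 41 − 41 = 0
n=70: ⌈(71·248+50)/427⌉ − ⌈(70·248+50)/427⌉ = ⌈17658/427⌉ − ⌈17410/427⌉ = 42 − 41 = 1
n=71: ⌈(72·248+50)/427⌉ − ⌈(71·248+50)/427⌉ = ⌈17906/427⌉ − ⌈17658/427⌉ = 42 − 42 = 0
n=72: ⌈(73·248+50)/427⌉ − ⌈(72·248+50)/427⌉ = ⌈18154/427⌉ − ⌈17906/427⌉ = 43 − 42 = 1
n=73: ⌈(74·248+50)/427⌉ − ⌈(73·248+50)/427⌉ = ⌈18402/427⌉ − ⌈18154/427⌉ = 44 − 43 = 1
n=74: ⌈(75·248+50)/427⌉ − ⌈(74·248+50)/427⌉ = ⌈18650/427⌉ − ⌈18402/427⌉ = 44 − 44 = 0
n=75: ⌈(76·248+50)/427⌉ − ⌈(75·248+50)/427⌉ = ⌈18898/427⌉ − ⌈18650/427⌉ = 45 − 44 = 1
n=76: ⌈(77·248+50)/427⌉ − ⌈(76·248+50)/427⌉ = ⌈19146/427⌉ − ⌈18898/427⌉ = 45 − 45 = 0
n=77: ⌈(78·248+50)/427⌉ − ⌈(77·248+50)/427⌉ = ⌈19394/427⌉ − ⌈19146/427⌉ = 46 − 45 = 1


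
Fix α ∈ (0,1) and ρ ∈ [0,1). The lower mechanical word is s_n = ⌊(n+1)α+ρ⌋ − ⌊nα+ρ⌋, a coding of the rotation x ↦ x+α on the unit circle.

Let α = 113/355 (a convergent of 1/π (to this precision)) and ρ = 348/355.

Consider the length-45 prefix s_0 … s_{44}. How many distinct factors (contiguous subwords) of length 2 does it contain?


3

t_n = ⌊(n·113+348)/355⌋ for n = 0 … 45:
  n=0…9: ⌊348/355⌋=0 ⌊461/355⌋=1 ⌊574/355⌋=1 ⌊687/355⌋=1 ⌊800/355⌋=2 ⌊913/355⌋=2 ⌊1026/355⌋=2 ⌊1139/355⌋=3 ⌊1252/355⌋=3 ⌊1365/355⌋=3
  n=10…19: ⌊1478/355⌋=4 ⌊1591/355⌋=4 ⌊1704/355⌋=4 ⌊1817/355⌋=5 ⌊1930/355⌋=5 ⌊2043/355⌋=5 ⌊2156/355⌋=6 ⌊2269/355⌋=6 ⌊2382/355⌋=6 ⌊2495/355⌋=7
  n=20…29: ⌊2608/355⌋=7 ⌊2721/355⌋=7 ⌊2834/355⌋=7 ⌊2947/355⌋=8 ⌊3060/355⌋=8 ⌊3173/355⌋=8 ⌊3286/355⌋=9 ⌊3399/355⌋=9 ⌊3512/355⌋=9 ⌊3625/355⌋=10
  n=30…39: ⌊3738/355⌋=10 ⌊3851/355⌋=10 ⌊3964/355⌋=11 ⌊4077/355⌋=11 ⌊4190/355⌋=11 ⌊4303/355⌋=12 ⌊4416/355⌋=12 ⌊4529/355⌋=12 ⌊4642/355⌋=13 ⌊4755/355⌋=13
  n=40…45: ⌊4868/355⌋=13 ⌊4981/355⌋=14 ⌊5094/355⌋=14 ⌊5207/355⌋=14 ⌊5320/355⌋=14 ⌊5433/355⌋=15
s_n = t_(n+1) − t_n for n = 0 … 44 gives
prefix = 100100100100100100100010010010010010010010001
slide a length-2 window over [0..1] … [43..44] (44 windows); first occurrence of each distinct factor:
  [  0..  1] 10
  [  1..  2] 00
  [  2..  3] 01
  (the other 41 windows repeat one of these)
distinct factors: {00, 01, 10}
count = 3  (Sturmian bound for length 2 is 3)
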